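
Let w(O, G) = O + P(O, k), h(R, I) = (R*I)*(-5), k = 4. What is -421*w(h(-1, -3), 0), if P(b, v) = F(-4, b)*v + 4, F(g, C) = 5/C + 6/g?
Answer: 23155/3 ≈ 7718.3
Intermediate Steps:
P(b, v) = 4 + v*(-3/2 + 5/b) (P(b, v) = (5/b + 6/(-4))*v + 4 = (5/b + 6*(-1/4))*v + 4 = (5/b - 3/2)*v + 4 = (-3/2 + 5/b)*v + 4 = v*(-3/2 + 5/b) + 4 = 4 + v*(-3/2 + 5/b))
h(R, I) = -5*I*R (h(R, I) = (I*R)*(-5) = -5*I*R)
w(O, G) = -2 + O + 20/O (w(O, G) = O + (4 - 3/2*4 + 5*4/O) = O + (4 - 6 + 20/O) = O + (-2 + 20/O) = -2 + O + 20/O)
-421*w(h(-1, -3), 0) = -421*(-2 - 5*(-3)*(-1) + 20/((-5*(-3)*(-1)))) = -421*(-2 - 15 + 20/(-15)) = -421*(-2 - 15 + 20*(-1/15)) = -421*(-2 - 15 - 4/3) = -421*(-55/3) = 23155/3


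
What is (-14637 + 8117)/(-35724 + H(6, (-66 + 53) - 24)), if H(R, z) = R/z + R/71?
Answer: 2141005/11730894 ≈ 0.18251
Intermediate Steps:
H(R, z) = R/71 + R/z (H(R, z) = R/z + R*(1/71) = R/z + R/71 = R/71 + R/z)
(-14637 + 8117)/(-35724 + H(6, (-66 + 53) - 24)) = (-14637 + 8117)/(-35724 + ((1/71)*6 + 6/((-66 + 53) - 24))) = -6520/(-35724 + (6/71 + 6/(-13 - 24))) = -6520/(-35724 + (6/71 + 6/(-37))) = -6520/(-35724 + (6/71 + 6*(-1/37))) = -6520/(-35724 + (6/71 - 6/37)) = -6520/(-35724 - 204/2627) = -6520/(-93847152/2627) = -6520*(-2627/93847152) = 2141005/11730894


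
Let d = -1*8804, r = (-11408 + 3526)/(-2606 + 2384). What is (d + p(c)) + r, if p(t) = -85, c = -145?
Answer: -982738/111 ≈ -8853.5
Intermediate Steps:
r = 3941/111 (r = -7882/(-222) = -7882*(-1/222) = 3941/111 ≈ 35.505)
d = -8804
(d + p(c)) + r = (-8804 - 85) + 3941/111 = -8889 + 3941/111 = -982738/111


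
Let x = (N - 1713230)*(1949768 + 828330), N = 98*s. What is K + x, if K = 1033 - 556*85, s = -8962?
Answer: -7199457681815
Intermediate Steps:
N = -878276 (N = 98*(-8962) = -878276)
K = -46227 (K = 1033 - 47260 = -46227)
x = -7199457635588 (x = (-878276 - 1713230)*(1949768 + 828330) = -2591506*2778098 = -7199457635588)
K + x = -46227 - 7199457635588 = -7199457681815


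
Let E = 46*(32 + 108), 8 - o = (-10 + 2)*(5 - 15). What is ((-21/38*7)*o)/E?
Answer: 189/4370 ≈ 0.043249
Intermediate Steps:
o = -72 (o = 8 - (-10 + 2)*(5 - 15) = 8 - (-8)*(-10) = 8 - 1*80 = 8 - 80 = -72)
E = 6440 (E = 46*140 = 6440)
((-21/38*7)*o)/E = ((-21/38*7)*(-72))/6440 = ((-21*1/38*7)*(-72))*(1/6440) = (-21/38*7*(-72))*(1/6440) = -147/38*(-72)*(1/6440) = (5292/19)*(1/6440) = 189/4370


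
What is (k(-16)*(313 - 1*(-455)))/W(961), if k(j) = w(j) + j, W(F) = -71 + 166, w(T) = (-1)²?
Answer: -2304/19 ≈ -121.26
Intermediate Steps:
w(T) = 1
W(F) = 95
k(j) = 1 + j
(k(-16)*(313 - 1*(-455)))/W(961) = ((1 - 16)*(313 - 1*(-455)))/95 = -15*(313 + 455)*(1/95) = -15*768*(1/95) = -11520*1/95 = -2304/19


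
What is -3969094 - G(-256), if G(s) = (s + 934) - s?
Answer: -3970028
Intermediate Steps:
G(s) = 934 (G(s) = (934 + s) - s = 934)
-3969094 - G(-256) = -3969094 - 1*934 = -3969094 - 934 = -3970028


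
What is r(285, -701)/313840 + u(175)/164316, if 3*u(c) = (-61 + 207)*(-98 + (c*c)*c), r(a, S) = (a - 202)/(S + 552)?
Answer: 9147314942150009/5762828311920 ≈ 1587.3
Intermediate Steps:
r(a, S) = (-202 + a)/(552 + S)
u(c) = -14308/3 + 146*c³/3 (u(c) = ((-61 + 207)*(-98 + (c*c)*c))/3 = (146*(-98 + c²*c))/3 = (146*(-98 + c³))/3 = (-14308 + 146*c³)/3 = -14308/3 + 146*c³/3)
r(285, -701)/313840 + u(175)/164316 = ((-202 + 285)/(552 - 701))/313840 + (-14308/3 + (146/3)*175³)/164316 = (83/(-149))*(1/313840) + (-14308/3 + (146/3)*5359375)*(1/164316) = -1/149*83*(1/313840) + (-14308/3 + 782468750/3)*(1/164316) = -83/149*1/313840 + (782454442/3)*(1/164316) = -83/46762160 + 391227221/246474 = 9147314942150009/5762828311920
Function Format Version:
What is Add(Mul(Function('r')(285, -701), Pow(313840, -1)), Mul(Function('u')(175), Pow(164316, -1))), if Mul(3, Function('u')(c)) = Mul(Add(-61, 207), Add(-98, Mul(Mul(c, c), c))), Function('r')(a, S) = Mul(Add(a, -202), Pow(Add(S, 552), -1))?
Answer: Rational(9147314942150009, 5762828311920) ≈ 1587.3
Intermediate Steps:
Function('r')(a, S) = Mul(Pow(Add(552, S), -1), Add(-202, a)) (Function('r')(a, S) = Mul(Add(-202, a), Pow(Add(552, S), -1)) = Mul(Pow(Add(552, S), -1), Add(-202, a)))
Function('u')(c) = Add(Rational(-14308, 3), Mul(Rational(146, 3), Pow(c, 3))) (Function('u')(c) = Mul(Rational(1, 3), Mul(Add(-61, 207), Add(-98, Mul(Mul(c, c), c)))) = Mul(Rational(1, 3), Mul(146, Add(-98, Mul(Pow(c, 2), c)))) = Mul(Rational(1, 3), Mul(146, Add(-98, Pow(c, 3)))) = Mul(Rational(1, 3), Add(-14308, Mul(146, Pow(c, 3)))) = Add(Rational(-14308, 3), Mul(Rational(146, 3), Pow(c, 3))))
Add(Mul(Function('r')(285, -701), Pow(313840, -1)), Mul(Function('u')(175), Pow(164316, -1))) = Add(Mul(Mul(Pow(Add(552, -701), -1), Add(-202, 285)), Pow(313840, -1)), Mul(Add(Rational(-14308, 3), Mul(Rational(146, 3), Pow(175, 3))), Pow(164316, -1))) = Add(Mul(Mul(Pow(-149, -1), 83), Rational(1, 313840)), Mul(Add(Rational(-14308, 3), Mul(Rational(146, 3), 5359375)), Rational(1, 164316))) = Add(Mul(Mul(Rational(-1, 149), 83), Rational(1, 313840)), Mul(Add(Rational(-14308, 3), Rational(782468750, 3)), Rational(1, 164316))) = Add(Mul(Rational(-83, 149), Rational(1, 313840)), Mul(Rational(782454442, 3), Rational(1, 164316))) = Add(Rational(-83, 46762160), Rational(391227221, 246474)) = Rational(9147314942150009, 5762828311920)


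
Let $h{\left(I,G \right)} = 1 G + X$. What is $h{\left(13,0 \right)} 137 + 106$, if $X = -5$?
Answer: $-579$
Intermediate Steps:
$h{\left(I,G \right)} = -5 + G$ ($h{\left(I,G \right)} = 1 G - 5 = G - 5 = -5 + G$)
$h{\left(13,0 \right)} 137 + 106 = \left(-5 + 0\right) 137 + 106 = \left(-5\right) 137 + 106 = -685 + 106 = -579$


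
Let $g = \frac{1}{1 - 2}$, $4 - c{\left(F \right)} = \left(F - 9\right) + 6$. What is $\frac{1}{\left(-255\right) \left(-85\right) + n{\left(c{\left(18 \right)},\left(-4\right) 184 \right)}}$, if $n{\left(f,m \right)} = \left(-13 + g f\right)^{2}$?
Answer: $\frac{1}{21679} \approx 4.6128 \cdot 10^{-5}$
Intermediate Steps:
$c{\left(F \right)} = 7 - F$ ($c{\left(F \right)} = 4 - \left(\left(F - 9\right) + 6\right) = 4 - \left(\left(-9 + F\right) + 6\right) = 4 - \left(-3 + F\right) = 7 - F$)
$g = -1$ ($g = \frac{1}{-1} = -1$)
$n{\left(f,m \right)} = \left(-13 - f\right)^{2}$
$\frac{1}{\left(-255\right) \left(-85\right) + n{\left(c{\left(18 \right)},\left(-4\right) 184 \right)}} = \frac{1}{\left(-255\right) \left(-85\right) + \left(13 + \left(7 - 18\right)\right)^{2}} = \frac{1}{21675 + \left(13 + \left(7 - 18\right)\right)^{2}} = \frac{1}{21675 + \left(13 - 11\right)^{2}} = \frac{1}{21675 + 2^{2}} = \frac{1}{21675 + 4} = \frac{1}{21679}$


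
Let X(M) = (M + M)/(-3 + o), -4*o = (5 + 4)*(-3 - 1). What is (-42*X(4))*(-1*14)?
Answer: 784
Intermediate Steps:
o = 9 (o = -(5 + 4)*(-3 - 1)/4 = -9*(-4)/4 = -¼*(-36) = 9)
X(M) = M/3 (X(M) = (M + M)/(-3 + 9) = (2*M)/6 = (2*M)*(⅙) = M/3)
(-42*X(4))*(-1*14) = (-14*4)*(-1*14) = -42*4/3*(-14) = -56*(-14) = 784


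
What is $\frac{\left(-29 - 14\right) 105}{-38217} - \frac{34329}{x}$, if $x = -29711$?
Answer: $\frac{482032186}{378488429} \approx 1.2736$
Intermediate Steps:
$\frac{\left(-29 - 14\right) 105}{-38217} - \frac{34329}{x} = \frac{\left(-29 - 14\right) 105}{-38217} - \frac{34329}{-29711} = \left(-43\right) 105 \left(- \frac{1}{38217}\right) - - \frac{34329}{29711} = \left(-4515\right) \left(- \frac{1}{38217}\right) + \frac{34329}{29711} = \frac{1505}{12739} + \frac{34329}{29711} = \frac{482032186}{378488429}$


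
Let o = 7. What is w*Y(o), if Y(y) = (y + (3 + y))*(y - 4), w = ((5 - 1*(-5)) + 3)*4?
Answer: 2652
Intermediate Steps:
w = 52 (w = ((5 + 5) + 3)*4 = (10 + 3)*4 = 13*4 = 52)
Y(y) = (-4 + y)*(3 + 2*y) (Y(y) = (3 + 2*y)*(-4 + y) = (-4 + y)*(3 + 2*y))
w*Y(o) = 52*(-12 - 5*7 + 2*7²) = 52*(-12 - 35 + 2*49) = 52*(-12 - 35 + 98) = 52*51 = 2652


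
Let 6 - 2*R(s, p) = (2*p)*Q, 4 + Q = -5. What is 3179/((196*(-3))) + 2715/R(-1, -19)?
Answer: -25363/1176 ≈ -21.567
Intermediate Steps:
Q = -9 (Q = -4 - 5 = -9)
R(s, p) = 3 + 9*p (R(s, p) = 3 - 2*p*(-9)/2 = 3 - (-9)*p = 3 + 9*p)
3179/((196*(-3))) + 2715/R(-1, -19) = 3179/((196*(-3))) + 2715/(3 + 9*(-19)) = 3179/(-588) + 2715/(3 - 171) = 3179*(-1/588) + 2715/(-168) = -3179/588 + 2715*(-1/168) = -3179/588 - 905/56 = -25363/1176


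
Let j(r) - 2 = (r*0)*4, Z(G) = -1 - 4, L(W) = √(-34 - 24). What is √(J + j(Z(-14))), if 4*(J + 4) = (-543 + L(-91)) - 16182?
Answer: √(-16733 + I*√58)/2 ≈ 0.014719 + 64.678*I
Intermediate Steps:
L(W) = I*√58 (L(W) = √(-58) = I*√58)
Z(G) = -5
J = -16741/4 + I*√58/4 (J = -4 + ((-543 + I*√58) - 16182)/4 = -4 + (-16725 + I*√58)/4 = -4 + (-16725/4 + I*√58/4) = -16741/4 + I*√58/4 ≈ -4185.3 + 1.9039*I)
j(r) = 2 (j(r) = 2 + (r*0)*4 = 2 + 0*4 = 2 + 0 = 2)
√(J + j(Z(-14))) = √((-16741/4 + I*√58/4) + 2) = √(-16733/4 + I*√58/4)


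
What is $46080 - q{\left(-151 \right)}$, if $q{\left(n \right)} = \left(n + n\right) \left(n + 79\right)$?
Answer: $24336$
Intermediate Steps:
$q{\left(n \right)} = 2 n \left(79 + n\right)$
$46080 - q{\left(-151 \right)} = 46080 - 2 \left(-151\right) \left(79 - 151\right) = 46080 - 2 \left(-151\right) \left(-72\right) = 46080 - 21744 = 24336$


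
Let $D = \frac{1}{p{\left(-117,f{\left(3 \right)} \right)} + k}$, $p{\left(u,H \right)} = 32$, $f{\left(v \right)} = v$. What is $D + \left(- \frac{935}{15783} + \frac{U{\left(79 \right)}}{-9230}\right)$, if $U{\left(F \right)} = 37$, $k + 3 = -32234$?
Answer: $- \frac{19792214893}{312768712230} \approx -0.063281$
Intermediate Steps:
$k = -32237$ ($k = -3 - 32234 = -32237$)
$D = - \frac{1}{32205}$ ($D = \frac{1}{32 - 32237} = \frac{1}{-32205} = - \frac{1}{32205} \approx -3.1051 \cdot 10^{-5}$)
$D + \left(- \frac{935}{15783} + \frac{U{\left(79 \right)}}{-9230}\right) = - \frac{1}{32205} + \left(- \frac{935}{15783} + \frac{37}{-9230}\right) = - \frac{1}{32205} + \left(\left(-935\right) \frac{1}{15783} + 37 \left(- \frac{1}{9230}\right)\right) = - \frac{1}{32205} - \frac{9214021}{145677090} = - \frac{19792214893}{312768712230}$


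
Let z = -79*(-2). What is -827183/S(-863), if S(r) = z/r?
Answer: 713858929/158 ≈ 4.5181e+6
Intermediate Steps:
z = 158
S(r) = 158/r
-827183/S(-863) = -827183/(158/(-863)) = -827183/(158*(-1/863)) = -827183/(-158/863) = -827183*(-863/158) = 713858929/158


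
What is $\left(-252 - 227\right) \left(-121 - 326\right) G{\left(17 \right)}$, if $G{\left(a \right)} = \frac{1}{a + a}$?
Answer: $\frac{214113}{34} \approx 6297.4$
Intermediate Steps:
$G{\left(a \right)} = \frac{1}{2 a}$
$\left(-252 - 227\right) \left(-121 - 326\right) G{\left(17 \right)} = \left(-252 - 227\right) \left(-121 - 326\right) \frac{1}{2 \cdot 17} = \left(-479\right) \left(-447\right) \frac{1}{2} \cdot \frac{1}{17} = 214113 \cdot \frac{1}{34} = \frac{214113}{34}$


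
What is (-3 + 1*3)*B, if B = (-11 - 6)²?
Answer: 0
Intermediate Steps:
B = 289 (B = (-17)² = 289)
(-3 + 1*3)*B = (-3 + 1*3)*289 = (-3 + 3)*289 = 0*289 = 0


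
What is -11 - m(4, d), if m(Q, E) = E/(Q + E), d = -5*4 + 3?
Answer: -160/13 ≈ -12.308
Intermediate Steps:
d = -17 (d = -20 + 3 = -17)
m(Q, E) = E/(E + Q)
-11 - m(4, d) = -11 - (-17)/(-17 + 4) = -11 - (-17)/(-13) = -11 - (-17)*(-1)/13 = -11 - 1*17/13 = -11 - 17/13 = -160/13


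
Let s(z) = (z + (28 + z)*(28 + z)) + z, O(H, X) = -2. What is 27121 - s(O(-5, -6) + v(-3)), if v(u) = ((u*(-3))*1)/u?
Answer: 26602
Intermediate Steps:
v(u) = -3 (v(u) = (-3*u*1)/u = (-3*u)/u = -3)
s(z) = (28 + z)² + 2*z (s(z) = (z + (28 + z)²) + z = (28 + z)² + 2*z)
27121 - s(O(-5, -6) + v(-3)) = 27121 - ((28 + (-2 - 3))² + 2*(-2 - 3)) = 27121 - ((28 - 5)² + 2*(-5)) = 27121 - (23² - 10) = 27121 - (529 - 10) = 27121 - 1*519 = 27121 - 519 = 26602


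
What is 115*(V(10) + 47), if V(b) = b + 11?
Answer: 7820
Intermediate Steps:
V(b) = 11 + b
115*(V(10) + 47) = 115*((11 + 10) + 47) = 115*(21 + 47) = 115*68 = 7820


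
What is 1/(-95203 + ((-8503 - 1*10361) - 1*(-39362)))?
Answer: -1/74705 ≈ -1.3386e-5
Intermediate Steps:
1/(-95203 + ((-8503 - 1*10361) - 1*(-39362))) = 1/(-95203 + ((-8503 - 10361) + 39362)) = 1/(-95203 + (-18864 + 39362)) = 1/(-95203 + 20498) = 1/(-74705) = -1/74705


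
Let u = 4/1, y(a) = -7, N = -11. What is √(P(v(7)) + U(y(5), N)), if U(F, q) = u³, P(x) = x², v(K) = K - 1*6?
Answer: √65 ≈ 8.0623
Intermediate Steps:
u = 4 (u = 4*1 = 4)
v(K) = -6 + K (v(K) = K - 6 = -6 + K)
U(F, q) = 64 (U(F, q) = 4³ = 64)
√(P(v(7)) + U(y(5), N)) = √((-6 + 7)² + 64) = √(1² + 64) = √(1 + 64) = √65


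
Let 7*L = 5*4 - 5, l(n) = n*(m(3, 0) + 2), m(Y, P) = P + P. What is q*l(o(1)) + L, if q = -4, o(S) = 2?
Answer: -97/7 ≈ -13.857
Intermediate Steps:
m(Y, P) = 2*P
l(n) = 2*n (l(n) = n*(2*0 + 2) = n*(0 + 2) = n*2 = 2*n)
L = 15/7 (L = (5*4 - 5)/7 = (20 - 5)/7 = (⅐)*15 = 15/7 ≈ 2.1429)
q*l(o(1)) + L = -8*2 + 15/7 = -4*4 + 15/7 = -16 + 15/7 = -97/7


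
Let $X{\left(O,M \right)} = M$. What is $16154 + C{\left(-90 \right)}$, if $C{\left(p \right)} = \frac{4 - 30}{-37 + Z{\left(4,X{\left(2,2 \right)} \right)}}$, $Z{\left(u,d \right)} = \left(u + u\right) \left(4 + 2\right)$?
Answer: $\frac{177668}{11} \approx 16152.0$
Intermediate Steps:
$Z{\left(u,d \right)} = 12 u$ ($Z{\left(u,d \right)} = 2 u 6 = 12 u$)
$C{\left(p \right)} = - \frac{26}{11}$ ($C{\left(p \right)} = \frac{4 - 30}{-37 + 12 \cdot 4} = - \frac{26}{-37 + 48} = - \frac{26}{11}$)
$16154 + C{\left(-90 \right)} = 16154 - \frac{26}{11} = \frac{177668}{11}$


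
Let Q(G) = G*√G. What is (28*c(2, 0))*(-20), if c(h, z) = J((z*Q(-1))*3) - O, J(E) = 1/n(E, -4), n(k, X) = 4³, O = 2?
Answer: 4445/4 ≈ 1111.3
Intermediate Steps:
Q(G) = G^(3/2)
n(k, X) = 64
J(E) = 1/64
c(h, z) = -127/64 (c(h, z) = 1/64 - 1*2 = 1/64 - 2 = -127/64)
(28*c(2, 0))*(-20) = (28*(-127/64))*(-20) = -889/16*(-20) = 4445/4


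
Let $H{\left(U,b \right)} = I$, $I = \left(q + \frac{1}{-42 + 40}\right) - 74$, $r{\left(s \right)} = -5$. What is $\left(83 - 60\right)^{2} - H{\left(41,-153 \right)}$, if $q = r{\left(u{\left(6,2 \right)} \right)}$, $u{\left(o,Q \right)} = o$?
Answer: $\frac{1217}{2} \approx 608.5$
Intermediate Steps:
$q = -5$
$I = - \frac{159}{2}$ ($I = \left(-5 + \frac{1}{-42 + 40}\right) - 74 = \left(-5 + \frac{1}{-2}\right) - 74 = \left(-5 - \frac{1}{2}\right) - 74 = - \frac{11}{2} - 74 = - \frac{159}{2} \approx -79.5$)
$H{\left(U,b \right)} = - \frac{159}{2}$
$\left(83 - 60\right)^{2} - H{\left(41,-153 \right)} = \left(83 - 60\right)^{2} - - \frac{159}{2} = 23^{2} + \frac{159}{2} = 529 + \frac{159}{2} = \frac{1217}{2}$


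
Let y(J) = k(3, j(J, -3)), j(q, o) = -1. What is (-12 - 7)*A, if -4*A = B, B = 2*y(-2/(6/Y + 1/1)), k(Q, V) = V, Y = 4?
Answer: -19/2 ≈ -9.5000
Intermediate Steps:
y(J) = -1
B = -2 (B = 2*(-1) = -2)
A = ½ (A = -¼*(-2) = ½ ≈ 0.50000)
(-12 - 7)*A = (-12 - 7)*(½) = -19*½ = -19/2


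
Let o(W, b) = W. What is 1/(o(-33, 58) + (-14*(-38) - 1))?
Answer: 1/498 ≈ 0.0020080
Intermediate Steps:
1/(o(-33, 58) + (-14*(-38) - 1)) = 1/(-33 + (-14*(-38) - 1)) = 1/(-33 + (532 - 1)) = 1/(-33 + 531) = 1/498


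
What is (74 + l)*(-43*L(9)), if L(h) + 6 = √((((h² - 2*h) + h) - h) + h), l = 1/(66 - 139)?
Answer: 1393458/73 - 1393458*√2/73 ≈ -7906.7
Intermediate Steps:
l = -1/73 (l = 1/(-73) = -1/73 ≈ -0.013699)
L(h) = -6 + √(h² - h) (L(h) = -6 + √((((h² - 2*h) + h) - h) + h) = -6 + √(((h² - h) - h) + h) = -6 + √((h² - 2*h) + h) = -6 + √(h² - h))
(74 + l)*(-43*L(9)) = (74 - 1/73)*(-43*(-6 + √(9*(-1 + 9)))) = 5401*(-43*(-6 + √(9*8)))/73 = 5401*(-43*(-6 + √72))/73 = 5401*(-43*(-6 + 6*√2))/73 = 5401*(258 - 258*√2)/73 = 1393458/73 - 1393458*√2/73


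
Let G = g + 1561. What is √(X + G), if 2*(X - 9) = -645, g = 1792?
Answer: √12158/2 ≈ 55.132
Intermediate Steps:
X = -627/2 (X = 9 + (½)*(-645) = 9 - 645/2 = -627/2 ≈ -313.50)
G = 3353 (G = 1792 + 1561 = 3353)
√(X + G) = √(-627/2 + 3353) = √(6079/2) = √12158/2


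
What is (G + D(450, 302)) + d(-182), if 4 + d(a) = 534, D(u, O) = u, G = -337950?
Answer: -336970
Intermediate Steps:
d(a) = 530 (d(a) = -4 + 534 = 530)
(G + D(450, 302)) + d(-182) = (-337950 + 450) + 530 = -337500 + 530 = -336970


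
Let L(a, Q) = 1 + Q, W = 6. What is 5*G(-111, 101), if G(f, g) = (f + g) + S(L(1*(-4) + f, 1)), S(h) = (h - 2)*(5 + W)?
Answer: -50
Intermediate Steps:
S(h) = -22 + 11*h (S(h) = (h - 2)*(5 + 6) = (-2 + h)*11 = -22 + 11*h)
G(f, g) = f + g (G(f, g) = (f + g) + (-22 + 11*(1 + 1)) = (f + g) + (-22 + 11*2) = (f + g) + (-22 + 22) = (f + g) + 0 = f + g)
5*G(-111, 101) = 5*(-111 + 101) = 5*(-10) = -50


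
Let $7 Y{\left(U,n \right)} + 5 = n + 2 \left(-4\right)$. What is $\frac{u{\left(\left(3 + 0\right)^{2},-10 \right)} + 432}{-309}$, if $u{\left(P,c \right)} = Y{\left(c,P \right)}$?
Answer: $- \frac{3020}{2163} \approx -1.3962$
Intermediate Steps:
$Y{\left(U,n \right)} = - \frac{13}{7} + \frac{n}{7}$ ($Y{\left(U,n \right)} = - \frac{5}{7} + \frac{n + 2 \left(-4\right)}{7} = - \frac{5}{7} + \frac{n - 8}{7} = - \frac{5}{7} + \frac{-8 + n}{7} = - \frac{5}{7} + \left(- \frac{8}{7} + \frac{n}{7}\right) = - \frac{13}{7} + \frac{n}{7}$)
$u{\left(P,c \right)} = - \frac{13}{7} + \frac{P}{7}$
$\frac{u{\left(\left(3 + 0\right)^{2},-10 \right)} + 432}{-309} = \frac{\left(- \frac{13}{7} + \frac{\left(3 + 0\right)^{2}}{7}\right) + 432}{-309} = \left(\left(- \frac{13}{7} + \frac{3^{2}}{7}\right) + 432\right) \left(- \frac{1}{309}\right) = \left(\left(- \frac{13}{7} + \frac{1}{7} \cdot 9\right) + 432\right) \left(- \frac{1}{309}\right) = \left(\left(- \frac{13}{7} + \frac{9}{7}\right) + 432\right) \left(- \frac{1}{309}\right) = \left(- \frac{4}{7} + 432\right) \left(- \frac{1}{309}\right) = \frac{3020}{7} \left(- \frac{1}{309}\right) = - \frac{3020}{2163}$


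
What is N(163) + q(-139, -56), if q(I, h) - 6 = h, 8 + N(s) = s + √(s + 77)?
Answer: 105 + 4*√15 ≈ 120.49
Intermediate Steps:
N(s) = -8 + s + √(77 + s) (N(s) = -8 + (s + √(s + 77)) = -8 + (s + √(77 + s)) = -8 + s + √(77 + s))
q(I, h) = 6 + h
N(163) + q(-139, -56) = (-8 + 163 + √(77 + 163)) + (6 - 56) = (-8 + 163 + √240) - 50 = (-8 + 163 + 4*√15) - 50 = (155 + 4*√15) - 50 = 105 + 4*√15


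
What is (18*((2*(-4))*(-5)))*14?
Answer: 10080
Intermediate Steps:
(18*((2*(-4))*(-5)))*14 = (18*(-8*(-5)))*14 = (18*40)*14 = 720*14 = 10080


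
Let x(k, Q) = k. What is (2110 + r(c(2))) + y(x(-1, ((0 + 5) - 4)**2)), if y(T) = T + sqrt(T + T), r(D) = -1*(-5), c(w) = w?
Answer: 2114 + I*sqrt(2) ≈ 2114.0 + 1.4142*I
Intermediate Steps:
r(D) = 5
y(T) = T + sqrt(2)*sqrt(T) (y(T) = T + sqrt(2*T) = T + sqrt(2)*sqrt(T))
(2110 + r(c(2))) + y(x(-1, ((0 + 5) - 4)**2)) = (2110 + 5) + (-1 + sqrt(2)*sqrt(-1)) = 2115 + (-1 + sqrt(2)*I) = 2115 + (-1 + I*sqrt(2)) = 2114 + I*sqrt(2)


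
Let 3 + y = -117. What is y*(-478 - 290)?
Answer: 92160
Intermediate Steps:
y = -120 (y = -3 - 117 = -120)
y*(-478 - 290) = -120*(-478 - 290) = -120*(-768) = 92160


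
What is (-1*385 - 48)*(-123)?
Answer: 53259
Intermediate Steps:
(-1*385 - 48)*(-123) = (-385 - 48)*(-123) = -433*(-123) = 53259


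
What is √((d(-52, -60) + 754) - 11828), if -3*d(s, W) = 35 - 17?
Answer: 2*I*√2770 ≈ 105.26*I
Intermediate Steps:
d(s, W) = -6 (d(s, W) = -(35 - 17)/3 = -⅓*18 = -6)
√((d(-52, -60) + 754) - 11828) = √((-6 + 754) - 11828) = √(748 - 11828) = √(-11080) = 2*I*√2770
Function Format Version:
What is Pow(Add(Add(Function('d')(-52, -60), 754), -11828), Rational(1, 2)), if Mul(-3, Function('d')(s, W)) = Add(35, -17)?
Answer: Mul(2, I, Pow(2770, Rational(1, 2))) ≈ Mul(105.26, I)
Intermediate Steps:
Function('d')(s, W) = -6 (Function('d')(s, W) = Mul(Rational(-1, 3), Add(35, -17)) = Mul(Rational(-1, 3), 18) = -6)
Pow(Add(Add(Function('d')(-52, -60), 754), -11828), Rational(1, 2)) = Pow(Add(Add(-6, 754), -11828), Rational(1, 2)) = Pow(Add(748, -11828), Rational(1, 2)) = Pow(-11080, Rational(1, 2)) = Mul(2, I, Pow(2770, Rational(1, 2)))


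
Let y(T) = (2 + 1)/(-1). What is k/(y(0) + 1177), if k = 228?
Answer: 114/587 ≈ 0.19421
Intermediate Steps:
y(T) = -3 (y(T) = -1*3 = -3)
k/(y(0) + 1177) = 228/(-3 + 1177) = 228/1174 = 228*(1/1174) = 114/587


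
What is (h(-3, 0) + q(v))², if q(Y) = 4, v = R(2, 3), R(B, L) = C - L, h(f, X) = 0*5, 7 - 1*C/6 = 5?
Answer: 16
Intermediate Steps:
C = 12 (C = 42 - 6*5 = 42 - 30 = 12)
h(f, X) = 0
R(B, L) = 12 - L
v = 9 (v = 12 - 1*3 = 12 - 3 = 9)
(h(-3, 0) + q(v))² = (0 + 4)² = 4² = 16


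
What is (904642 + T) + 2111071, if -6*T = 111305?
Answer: 17982973/6 ≈ 2.9972e+6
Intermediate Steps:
T = -111305/6 (T = -⅙*111305 = -111305/6 ≈ -18551.)
(904642 + T) + 2111071 = (904642 - 111305/6) + 2111071 = 5316547/6 + 2111071 = 17982973/6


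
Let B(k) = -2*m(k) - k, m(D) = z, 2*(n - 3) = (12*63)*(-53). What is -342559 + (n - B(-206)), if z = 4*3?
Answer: -362772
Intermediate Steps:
n = -20031 (n = 3 + ((12*63)*(-53))/2 = 3 + (756*(-53))/2 = 3 + (½)*(-40068) = 3 - 20034 = -20031)
z = 12
m(D) = 12
B(k) = -24 - k (B(k) = -2*12 - k = -24 - k)
-342559 + (n - B(-206)) = -342559 + (-20031 - (-24 - 1*(-206))) = -342559 + (-20031 - (-24 + 206)) = -342559 + (-20031 - 1*182) = -342559 + (-20031 - 182) = -342559 - 20213 = -362772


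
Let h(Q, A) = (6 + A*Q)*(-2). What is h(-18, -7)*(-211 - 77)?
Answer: 76032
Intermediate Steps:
h(Q, A) = -12 - 2*A*Q
h(-18, -7)*(-211 - 77) = (-12 - 2*(-7)*(-18))*(-211 - 77) = (-12 - 252)*(-288) = -264*(-288) = 76032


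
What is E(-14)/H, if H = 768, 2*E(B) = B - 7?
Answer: -7/512 ≈ -0.013672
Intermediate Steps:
E(B) = -7/2 + B/2 (E(B) = (B - 7)/2 = (-7 + B)/2 = -7/2 + B/2)
E(-14)/H = (-7/2 + (½)*(-14))/768 = (-7/2 - 7)*(1/768) = -21/2*1/768 = -7/512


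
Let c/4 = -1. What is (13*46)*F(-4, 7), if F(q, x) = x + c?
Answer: 1794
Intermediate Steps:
c = -4 (c = 4*(-1) = -4)
F(q, x) = -4 + x (F(q, x) = x - 4 = -4 + x)
(13*46)*F(-4, 7) = (13*46)*(-4 + 7) = 598*3 = 1794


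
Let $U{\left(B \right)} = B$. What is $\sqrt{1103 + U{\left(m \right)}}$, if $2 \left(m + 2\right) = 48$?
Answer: $15 \sqrt{5} \approx 33.541$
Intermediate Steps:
$m = 22$ ($m = -2 + \frac{1}{2} \cdot 48 = -2 + 24 = 22$)
$\sqrt{1103 + U{\left(m \right)}} = \sqrt{1103 + 22} = \sqrt{1125} = 15 \sqrt{5}$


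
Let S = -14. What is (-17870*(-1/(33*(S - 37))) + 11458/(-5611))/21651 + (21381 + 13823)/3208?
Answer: 257047381438885/23424950021418 ≈ 10.973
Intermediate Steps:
(-17870*(-1/(33*(S - 37))) + 11458/(-5611))/21651 + (21381 + 13823)/3208 = (-17870*(-1/(33*(-14 - 37))) + 11458/(-5611))/21651 + (21381 + 13823)/3208 = (-17870/((-51*(-33))) + 11458*(-1/5611))*(1/21651) + 35204*(1/3208) = (-17870/1683 - 11458/5611)*(1/21651) + 8801/802 = -119552384/9443313*1/21651 + 8801/802 = -17078912/29208167109 + 8801/802 = 257047381438885/23424950021418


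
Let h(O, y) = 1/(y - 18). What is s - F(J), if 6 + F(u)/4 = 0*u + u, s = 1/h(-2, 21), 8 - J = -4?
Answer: -21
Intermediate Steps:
h(O, y) = 1/(-18 + y)
J = 12 (J = 8 - 1*(-4) = 8 + 4 = 12)
s = 3 (s = 1/(1/(-18 + 21)) = 1/(1/3) = 1/(⅓) = 3)
F(u) = -24 + 4*u (F(u) = -24 + 4*(0*u + u) = -24 + 4*(0 + u) = -24 + 4*u)
s - F(J) = 3 - (-24 + 4*12) = 3 - (-24 + 48) = 3 - 1*24 = 3 - 24 = -21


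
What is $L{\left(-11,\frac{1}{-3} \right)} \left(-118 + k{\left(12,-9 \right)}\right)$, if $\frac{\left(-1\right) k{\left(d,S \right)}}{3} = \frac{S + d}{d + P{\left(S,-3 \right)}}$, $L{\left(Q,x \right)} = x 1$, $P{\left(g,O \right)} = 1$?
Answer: $\frac{1543}{39} \approx 39.564$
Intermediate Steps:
$L{\left(Q,x \right)} = x$
$k{\left(d,S \right)} = - \frac{3 \left(S + d\right)}{1 + d}$ ($k{\left(d,S \right)} = - 3 \frac{S + d}{d + 1} = - 3 \frac{S + d}{1 + d} = - \frac{3 \left(S + d\right)}{1 + d}$)
$L{\left(-11,\frac{1}{-3} \right)} \left(-118 + k{\left(12,-9 \right)}\right) = \frac{-118 + \frac{3 \left(\left(-1\right) \left(-9\right) - 12\right)}{1 + 12}}{-3} = - \frac{-118 + \frac{3 \left(9 - 12\right)}{13}}{3} = - \frac{-118 + 3 \cdot \frac{1}{13} \left(-3\right)}{3} = - \frac{-118 - \frac{9}{13}}{3} = \left(- \frac{1}{3}\right) \left(- \frac{1543}{13}\right) = \frac{1543}{39}$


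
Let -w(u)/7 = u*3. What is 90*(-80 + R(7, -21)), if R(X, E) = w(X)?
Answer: -20430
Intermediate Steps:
w(u) = -21*u (w(u) = -7*u*3 = -21*u)
R(X, E) = -21*X
90*(-80 + R(7, -21)) = 90*(-80 - 21*7) = 90*(-80 - 147) = 90*(-227) = -20430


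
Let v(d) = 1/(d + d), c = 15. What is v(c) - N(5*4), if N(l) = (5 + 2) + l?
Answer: -809/30 ≈ -26.967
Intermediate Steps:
N(l) = 7 + l
v(d) = 1/(2*d)
v(c) - N(5*4) = (½)/15 - (7 + 5*4) = (½)*(1/15) - (7 + 20) = 1/30 - 1*27 = 1/30 - 27 = -809/30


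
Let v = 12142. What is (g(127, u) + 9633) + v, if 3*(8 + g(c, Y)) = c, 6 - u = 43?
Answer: 65428/3 ≈ 21809.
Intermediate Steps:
u = -37 (u = 6 - 1*43 = 6 - 43 = -37)
g(c, Y) = -8 + c/3
(g(127, u) + 9633) + v = ((-8 + (⅓)*127) + 9633) + 12142 = ((-8 + 127/3) + 9633) + 12142 = (103/3 + 9633) + 12142 = 29002/3 + 12142 = 65428/3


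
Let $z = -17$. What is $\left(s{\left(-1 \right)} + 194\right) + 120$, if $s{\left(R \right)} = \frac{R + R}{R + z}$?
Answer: $\frac{2827}{9} \approx 314.11$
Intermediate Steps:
$s{\left(R \right)} = \frac{2 R}{-17 + R}$ ($s{\left(R \right)} = \frac{R + R}{R - 17} = \frac{2 R}{-17 + R}$)
$\left(s{\left(-1 \right)} + 194\right) + 120 = \left(2 \left(-1\right) \frac{1}{-17 - 1} + 194\right) + 120 = \left(2 \left(-1\right) \frac{1}{-18} + 194\right) + 120 = \left(2 \left(-1\right) \left(- \frac{1}{18}\right) + 194\right) + 120 = \left(\frac{1}{9} + 194\right) + 120 = \frac{1747}{9} + 120 = \frac{2827}{9}$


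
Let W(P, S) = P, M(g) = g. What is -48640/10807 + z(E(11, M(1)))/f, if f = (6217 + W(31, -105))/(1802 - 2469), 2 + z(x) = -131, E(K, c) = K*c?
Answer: 654797057/67522136 ≈ 9.6975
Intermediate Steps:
z(x) = -133 (z(x) = -2 - 131 = -133)
f = -6248/667 (f = (6217 + 31)/(1802 - 2469) = 6248/(-667) = 6248*(-1/667) = -6248/667 ≈ -9.3673)
-48640/10807 + z(E(11, M(1)))/f = -48640/10807 - 133/(-6248/667) = -48640*1/10807 - 133*(-667/6248) = -48640/10807 + 88711/6248 = 654797057/67522136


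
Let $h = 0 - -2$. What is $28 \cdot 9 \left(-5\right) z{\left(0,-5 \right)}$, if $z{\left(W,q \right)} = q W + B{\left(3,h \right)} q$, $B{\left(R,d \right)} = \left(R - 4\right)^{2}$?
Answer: $6300$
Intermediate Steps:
$h = 2$ ($h = 0 + 2 = 2$)
$B{\left(R,d \right)} = \left(-4 + R\right)^{2}$
$z{\left(W,q \right)} = q + W q$ ($z{\left(W,q \right)} = q W + \left(-4 + 3\right)^{2} q = W q + \left(-1\right)^{2} q = W q + 1 q = W q + q = q + W q$)
$28 \cdot 9 \left(-5\right) z{\left(0,-5 \right)} = 28 \cdot 9 \left(-5\right) \left(- 5 \left(1 + 0\right)\right) = 28 \left(-45\right) \left(\left(-5\right) 1\right) = \left(-1260\right) \left(-5\right) = 6300$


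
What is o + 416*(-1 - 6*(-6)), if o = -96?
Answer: 14464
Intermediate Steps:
o + 416*(-1 - 6*(-6)) = -96 + 416*(-1 - 6*(-6)) = -96 + 416*(-1 + 36) = -96 + 416*35 = -96 + 14560 = 14464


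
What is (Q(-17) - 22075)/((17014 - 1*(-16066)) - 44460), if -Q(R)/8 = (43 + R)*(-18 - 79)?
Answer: 1899/11380 ≈ 0.16687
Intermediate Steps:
Q(R) = 33368 + 776*R (Q(R) = -8*(43 + R)*(-18 - 79) = -8*(43 + R)*(-97) = -8*(-4171 - 97*R) = 33368 + 776*R)
(Q(-17) - 22075)/((17014 - 1*(-16066)) - 44460) = ((33368 + 776*(-17)) - 22075)/((17014 - 1*(-16066)) - 44460) = ((33368 - 13192) - 22075)/((17014 + 16066) - 44460) = (20176 - 22075)/(33080 - 44460) = -1899/(-11380) = -1899*(-1/11380) = 1899/11380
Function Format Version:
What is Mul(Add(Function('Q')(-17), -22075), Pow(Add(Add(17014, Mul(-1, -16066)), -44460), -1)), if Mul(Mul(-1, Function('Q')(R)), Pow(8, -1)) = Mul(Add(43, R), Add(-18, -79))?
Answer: Rational(1899, 11380) ≈ 0.16687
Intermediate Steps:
Function('Q')(R) = Add(33368, Mul(776, R)) (Function('Q')(R) = Mul(-8, Mul(Add(43, R), Add(-18, -79))) = Mul(-8, Mul(Add(43, R), -97)) = Mul(-8, Add(-4171, Mul(-97, R))) = Add(33368, Mul(776, R)))
Mul(Add(Function('Q')(-17), -22075), Pow(Add(Add(17014, Mul(-1, -16066)), -44460), -1)) = Mul(Add(Add(33368, Mul(776, -17)), -22075), Pow(Add(Add(17014, Mul(-1, -16066)), -44460), -1)) = Mul(Add(Add(33368, -13192), -22075), Pow(Add(Add(17014, 16066), -44460), -1)) = Mul(Add(20176, -22075), Pow(Add(33080, -44460), -1)) = Mul(-1899, Pow(-11380, -1)) = Mul(-1899, Rational(-1, 11380)) = Rational(1899, 11380)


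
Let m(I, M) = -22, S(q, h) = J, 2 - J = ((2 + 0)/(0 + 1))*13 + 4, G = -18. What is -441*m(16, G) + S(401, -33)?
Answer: 9674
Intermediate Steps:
J = -28 (J = 2 - (((2 + 0)/(0 + 1))*13 + 4) = 2 - ((2/1)*13 + 4) = 2 - ((2*1)*13 + 4) = 2 - (2*13 + 4) = 2 - (26 + 4) = 2 - 1*30 = 2 - 30 = -28)
S(q, h) = -28
-441*m(16, G) + S(401, -33) = -441*(-22) - 28 = 9702 - 28 = 9674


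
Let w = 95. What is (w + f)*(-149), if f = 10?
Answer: -15645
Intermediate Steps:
(w + f)*(-149) = (95 + 10)*(-149) = 105*(-149) = -15645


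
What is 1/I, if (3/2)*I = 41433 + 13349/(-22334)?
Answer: 33501/925351273 ≈ 3.6204e-5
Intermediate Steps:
I = 925351273/33501 (I = 2*(41433 + 13349/(-22334))/3 = 2*(41433 + 13349*(-1/22334))/3 = 2*(41433 - 13349/22334)/3 = (⅔)*(925351273/22334) = 925351273/33501 ≈ 27622.)
1/I = 1/(925351273/33501) = 33501/925351273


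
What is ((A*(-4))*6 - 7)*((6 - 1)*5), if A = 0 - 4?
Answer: 2225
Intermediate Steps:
A = -4
((A*(-4))*6 - 7)*((6 - 1)*5) = (-4*(-4)*6 - 7)*((6 - 1)*5) = (16*6 - 7)*(5*5) = (96 - 7)*25 = 89*25 = 2225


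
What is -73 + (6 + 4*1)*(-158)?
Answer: -1653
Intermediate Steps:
-73 + (6 + 4*1)*(-158) = -73 + (6 + 4)*(-158) = -73 + 10*(-158) = -73 - 1580 = -1653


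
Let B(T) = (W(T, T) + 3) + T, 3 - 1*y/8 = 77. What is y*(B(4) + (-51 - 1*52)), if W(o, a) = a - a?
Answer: 56832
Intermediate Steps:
W(o, a) = 0
y = -592 (y = 24 - 8*77 = 24 - 616 = -592)
B(T) = 3 + T (B(T) = (0 + 3) + T = 3 + T)
y*(B(4) + (-51 - 1*52)) = -592*((3 + 4) + (-51 - 1*52)) = -592*(7 + (-51 - 52)) = -592*(7 - 103) = -592*(-96) = 56832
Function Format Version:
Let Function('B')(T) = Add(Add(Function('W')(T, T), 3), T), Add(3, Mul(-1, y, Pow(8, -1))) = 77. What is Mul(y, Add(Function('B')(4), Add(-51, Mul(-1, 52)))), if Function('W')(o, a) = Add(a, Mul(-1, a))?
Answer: 56832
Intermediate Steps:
Function('W')(o, a) = 0
y = -592 (y = Add(24, Mul(-8, 77)) = Add(24, -616) = -592)
Function('B')(T) = Add(3, T) (Function('B')(T) = Add(Add(0, 3), T) = Add(3, T))
Mul(y, Add(Function('B')(4), Add(-51, Mul(-1, 52)))) = Mul(-592, Add(Add(3, 4), Add(-51, Mul(-1, 52)))) = Mul(-592, Add(7, Add(-51, -52))) = Mul(-592, Add(7, -103)) = Mul(-592, -96) = 56832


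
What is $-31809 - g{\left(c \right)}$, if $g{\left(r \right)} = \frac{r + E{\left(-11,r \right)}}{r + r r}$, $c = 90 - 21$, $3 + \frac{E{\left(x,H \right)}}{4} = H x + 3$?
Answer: $- \frac{2226587}{70} \approx -31808.0$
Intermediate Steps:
$E{\left(x,H \right)} = 4 H x$ ($E{\left(x,H \right)} = -12 + 4 \left(H x + 3\right) = -12 + 4 \left(3 + H x\right) = -12 + \left(12 + 4 H x\right) = 4 H x$)
$c = 69$ ($c = 90 - 21 = 69$)
$g{\left(r \right)} = - \frac{43 r}{r + r^{2}}$ ($g{\left(r \right)} = \frac{r + 4 r \left(-11\right)}{r + r r} = \frac{r - 44 r}{r + r^{2}} = \frac{\left(-43\right) r}{r + r^{2}} = - \frac{43 r}{r + r^{2}}$)
$-31809 - g{\left(c \right)} = -31809 - - \frac{43}{1 + 69} = -31809 - - \frac{43}{70} = -31809 + \frac{43}{70} = - \frac{2226587}{70}$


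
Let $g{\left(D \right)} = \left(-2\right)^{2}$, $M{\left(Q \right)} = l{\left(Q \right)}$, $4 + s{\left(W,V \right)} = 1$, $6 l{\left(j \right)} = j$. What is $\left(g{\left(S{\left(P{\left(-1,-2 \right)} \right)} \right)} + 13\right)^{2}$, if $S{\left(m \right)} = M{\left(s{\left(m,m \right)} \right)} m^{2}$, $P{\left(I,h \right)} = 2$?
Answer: $289$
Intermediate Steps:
$l{\left(j \right)} = \frac{j}{6}$
$s{\left(W,V \right)} = -3$ ($s{\left(W,V \right)} = -4 + 1 = -3$)
$M{\left(Q \right)} = \frac{Q}{6}$
$S{\left(m \right)} = - \frac{m^{2}}{2}$ ($S{\left(m \right)} = \frac{1}{6} \left(-3\right) m^{2} = - \frac{m^{2}}{2}$)
$g{\left(D \right)} = 4$
$\left(g{\left(S{\left(P{\left(-1,-2 \right)} \right)} \right)} + 13\right)^{2} = \left(4 + 13\right)^{2} = 17^{2} = 289$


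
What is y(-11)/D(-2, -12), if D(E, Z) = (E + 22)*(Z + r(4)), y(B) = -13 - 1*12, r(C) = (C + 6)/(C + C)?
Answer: 5/43 ≈ 0.11628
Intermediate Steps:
r(C) = (6 + C)/(2*C) (r(C) = (6 + C)/((2*C)) = (6 + C)*(1/(2*C)) = (6 + C)/(2*C))
y(B) = -25 (y(B) = -13 - 12 = -25)
D(E, Z) = (22 + E)*(5/4 + Z) (D(E, Z) = (E + 22)*(Z + (½)*(6 + 4)/4) = (22 + E)*(Z + (½)*(¼)*10) = (22 + E)*(Z + 5/4) = (22 + E)*(5/4 + Z))
y(-11)/D(-2, -12) = -25/(55/2 + 22*(-12) + (5/4)*(-2) - 2*(-12)) = -25/(55/2 - 264 - 5/2 + 24) = -25/(-215) = -25*(-1/215) = 5/43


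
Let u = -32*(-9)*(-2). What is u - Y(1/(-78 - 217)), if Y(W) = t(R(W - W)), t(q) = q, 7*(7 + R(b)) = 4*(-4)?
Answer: -3967/7 ≈ -566.71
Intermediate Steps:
u = -576 (u = 288*(-2) = -576)
R(b) = -65/7 (R(b) = -7 + (4*(-4))/7 = -7 + (1/7)*(-16) = -7 - 16/7 = -65/7)
Y(W) = -65/7
u - Y(1/(-78 - 217)) = -576 - 1*(-65/7) = -576 + 65/7 = -3967/7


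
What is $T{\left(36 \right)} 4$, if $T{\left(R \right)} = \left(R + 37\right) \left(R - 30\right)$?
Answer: $1752$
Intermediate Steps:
$T{\left(R \right)} = \left(-30 + R\right) \left(37 + R\right)$ ($T{\left(R \right)} = \left(37 + R\right) \left(-30 + R\right) = \left(-30 + R\right) \left(37 + R\right)$)
$T{\left(36 \right)} 4 = \left(-1110 + 36^{2} + 7 \cdot 36\right) 4 = \left(-1110 + 1296 + 252\right) 4 = 438 \cdot 4 = 1752$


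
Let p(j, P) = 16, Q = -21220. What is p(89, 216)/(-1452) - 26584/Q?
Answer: 2391278/1925715 ≈ 1.2418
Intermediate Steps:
p(89, 216)/(-1452) - 26584/Q = 16/(-1452) - 26584/(-21220) = 16*(-1/1452) - 26584*(-1/21220) = -4/363 + 6646/5305 = 2391278/1925715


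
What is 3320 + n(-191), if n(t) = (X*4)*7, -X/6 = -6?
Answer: 4328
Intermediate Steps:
X = 36 (X = -6*(-6) = 36)
n(t) = 1008 (n(t) = (36*4)*7 = 144*7 = 1008)
3320 + n(-191) = 3320 + 1008 = 4328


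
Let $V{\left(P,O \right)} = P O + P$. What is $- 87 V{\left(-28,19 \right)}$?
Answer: $48720$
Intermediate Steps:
$V{\left(P,O \right)} = P + O P$ ($V{\left(P,O \right)} = O P + P = P + O P$)
$- 87 V{\left(-28,19 \right)} = - 87 \left(- 28 \left(1 + 19\right)\right) = - 87 \left(\left(-28\right) 20\right) = \left(-87\right) \left(-560\right) = 48720$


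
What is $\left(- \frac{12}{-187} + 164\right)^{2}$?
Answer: $\frac{941262400}{34969} \approx 26917.0$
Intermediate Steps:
$\left(- \frac{12}{-187} + 164\right)^{2} = \left(\left(-12\right) \left(- \frac{1}{187}\right) + 164\right)^{2} = \left(\frac{12}{187} + 164\right)^{2} = \left(\frac{30680}{187}\right)^{2} = \frac{941262400}{34969}$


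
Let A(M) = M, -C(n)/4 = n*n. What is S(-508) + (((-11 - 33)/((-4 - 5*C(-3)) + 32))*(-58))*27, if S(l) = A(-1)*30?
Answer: 7833/26 ≈ 301.27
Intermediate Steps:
C(n) = -4*n² (C(n) = -4*n*n = -4*n²)
S(l) = -30 (S(l) = -1*30 = -30)
S(-508) + (((-11 - 33)/((-4 - 5*C(-3)) + 32))*(-58))*27 = -30 + (((-11 - 33)/((-4 - (-20)*(-3)²) + 32))*(-58))*27 = -30 + (-44/((-4 - (-20)*9) + 32)*(-58))*27 = -30 + (-44/((-4 - 5*(-36)) + 32)*(-58))*27 = -30 + (-44/((-4 + 180) + 32)*(-58))*27 = -30 + (-44/(176 + 32)*(-58))*27 = -30 + (-44/208*(-58))*27 = -30 + (-44*1/208*(-58))*27 = -30 - 11/52*(-58)*27 = -30 + (319/26)*27 = -30 + 8613/26 = 7833/26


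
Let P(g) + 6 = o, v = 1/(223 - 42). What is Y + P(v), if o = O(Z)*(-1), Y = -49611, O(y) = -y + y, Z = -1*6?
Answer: -49617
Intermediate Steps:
Z = -6
v = 1/181 ≈ 0.0055249
O(y) = 0
o = 0 (o = 0*(-1) = 0)
P(g) = -6 (P(g) = -6 + 0 = -6)
Y + P(v) = -49611 - 6 = -49617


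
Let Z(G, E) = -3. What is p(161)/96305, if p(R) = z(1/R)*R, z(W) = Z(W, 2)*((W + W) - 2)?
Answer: 192/19261 ≈ 0.0099683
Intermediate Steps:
z(W) = 6 - 6*W (z(W) = -3*((W + W) - 2) = -3*(2*W - 2) = -3*(-2 + 2*W) = 6 - 6*W)
p(R) = R*(6 - 6/R) (p(R) = (6 - 6/R)*R = R*(6 - 6/R))
p(161)/96305 = (-6 + 6*161)/96305 = (-6 + 966)*(1/96305) = 960*(1/96305) = 192/19261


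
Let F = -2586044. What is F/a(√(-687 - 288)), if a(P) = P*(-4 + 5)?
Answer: 2586044*I*√39/195 ≈ 82820.0*I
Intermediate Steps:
a(P) = P (a(P) = P*1 = P)
F/a(√(-687 - 288)) = -2586044/√(-687 - 288) = -2586044*(-I*√39/195) = -(-2586044)*I*√39/195 = 2586044*I*√39/195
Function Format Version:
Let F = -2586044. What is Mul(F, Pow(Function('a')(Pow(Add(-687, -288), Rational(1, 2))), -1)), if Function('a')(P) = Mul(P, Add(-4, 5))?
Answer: Mul(Rational(2586044, 195), I, Pow(39, Rational(1, 2))) ≈ Mul(82820., I)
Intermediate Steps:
Function('a')(P) = P (Function('a')(P) = Mul(P, 1) = P)
Mul(F, Pow(Function('a')(Pow(Add(-687, -288), Rational(1, 2))), -1)) = Mul(-2586044, Pow(Pow(Add(-687, -288), Rational(1, 2)), -1)) = Mul(-2586044, Pow(Pow(-975, Rational(1, 2)), -1)) = Mul(-2586044, Pow(Mul(5, I, Pow(39, Rational(1, 2))), -1)) = Mul(-2586044, Mul(Rational(-1, 195), I, Pow(39, Rational(1, 2)))) = Mul(Rational(2586044, 195), I, Pow(39, Rational(1, 2)))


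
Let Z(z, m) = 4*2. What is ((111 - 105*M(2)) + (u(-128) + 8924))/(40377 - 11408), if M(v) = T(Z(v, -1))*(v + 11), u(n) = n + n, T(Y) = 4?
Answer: 3319/28969 ≈ 0.11457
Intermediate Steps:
Z(z, m) = 8
u(n) = 2*n
M(v) = 44 + 4*v (M(v) = 4*(v + 11) = 4*(11 + v) = 44 + 4*v)
((111 - 105*M(2)) + (u(-128) + 8924))/(40377 - 11408) = ((111 - 105*(44 + 4*2)) + (2*(-128) + 8924))/(40377 - 11408) = ((111 - 105*(44 + 8)) + (-256 + 8924))/28969 = ((111 - 105*52) + 8668)*(1/28969) = ((111 - 5460) + 8668)*(1/28969) = (-5349 + 8668)*(1/28969) = 3319*(1/28969) = 3319/28969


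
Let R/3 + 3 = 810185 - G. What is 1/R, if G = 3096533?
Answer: -1/6859053 ≈ -1.4579e-7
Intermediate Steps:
R = -6859053 (R = -9 + 3*(810185 - 1*3096533) = -9 + 3*(810185 - 3096533) = -9 + 3*(-2286348) = -9 - 6859044 = -6859053)
1/R = 1/(-6859053) = -1/6859053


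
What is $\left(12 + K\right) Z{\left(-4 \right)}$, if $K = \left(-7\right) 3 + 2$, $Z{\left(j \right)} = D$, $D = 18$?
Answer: $-126$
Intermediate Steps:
$Z{\left(j \right)} = 18$
$K = -19$ ($K = -21 + 2 = -19$)
$\left(12 + K\right) Z{\left(-4 \right)} = \left(12 - 19\right) 18 = \left(-7\right) 18 = -126$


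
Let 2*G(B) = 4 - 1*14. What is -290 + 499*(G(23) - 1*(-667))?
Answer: 330048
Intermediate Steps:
G(B) = -5 (G(B) = (4 - 1*14)/2 = (4 - 14)/2 = (1/2)*(-10) = -5)
-290 + 499*(G(23) - 1*(-667)) = -290 + 499*(-5 - 1*(-667)) = -290 + 499*(-5 + 667) = -290 + 499*662 = -290 + 330338 = 330048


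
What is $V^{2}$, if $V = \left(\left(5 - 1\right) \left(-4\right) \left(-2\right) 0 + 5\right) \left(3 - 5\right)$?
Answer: $100$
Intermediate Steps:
$V = -10$ ($V = \left(4 \cdot 8 \cdot 0 + 5\right) \left(-2\right) = \left(4 \cdot 0 + 5\right) \left(-2\right) = \left(0 + 5\right) \left(-2\right) = 5 \left(-2\right) = -10$)
$V^{2} = \left(-10\right)^{2} = 100$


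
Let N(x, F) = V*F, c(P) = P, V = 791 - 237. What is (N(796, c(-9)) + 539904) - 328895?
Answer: 206023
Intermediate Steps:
V = 554
N(x, F) = 554*F
(N(796, c(-9)) + 539904) - 328895 = (554*(-9) + 539904) - 328895 = (-4986 + 539904) - 328895 = 534918 - 328895 = 206023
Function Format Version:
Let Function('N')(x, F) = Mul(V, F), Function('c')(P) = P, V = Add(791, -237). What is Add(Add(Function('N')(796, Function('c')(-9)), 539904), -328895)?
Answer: 206023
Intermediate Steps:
V = 554
Function('N')(x, F) = Mul(554, F)
Add(Add(Function('N')(796, Function('c')(-9)), 539904), -328895) = Add(Add(Mul(554, -9), 539904), -328895) = Add(Add(-4986, 539904), -328895) = Add(534918, -328895) = 206023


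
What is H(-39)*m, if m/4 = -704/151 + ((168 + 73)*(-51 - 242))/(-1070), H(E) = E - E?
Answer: 0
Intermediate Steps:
H(E) = 0
m = 19818566/80785 (m = 4*(-704/151 + ((168 + 73)*(-51 - 242))/(-1070)) = 4*(-704*1/151 + (241*(-293))*(-1/1070)) = 4*(-704/151 - 70613*(-1/1070)) = 4*(-704/151 + 70613/1070) = 4*(9909283/161570) = 19818566/80785 ≈ 245.32)
H(-39)*m = 0*(19818566/80785) = 0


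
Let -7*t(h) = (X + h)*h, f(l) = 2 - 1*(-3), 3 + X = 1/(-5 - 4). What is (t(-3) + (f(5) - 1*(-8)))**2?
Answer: 47524/441 ≈ 107.76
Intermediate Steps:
X = -28/9 (X = -3 + 1/(-5 - 4) = -3 + 1/(-9) = -3 - 1/9 = -28/9 ≈ -3.1111)
f(l) = 5 (f(l) = 2 + 3 = 5)
t(h) = -h*(-28/9 + h)/7 (t(h) = -(-28/9 + h)*h/7 = -h*(-28/9 + h)/7)
(t(-3) + (f(5) - 1*(-8)))**2 = ((1/63)*(-3)*(28 - 9*(-3)) + (5 - 1*(-8)))**2 = ((1/63)*(-3)*(28 + 27) + (5 + 8))**2 = ((1/63)*(-3)*55 + 13)**2 = (-55/21 + 13)**2 = (218/21)**2 = 47524/441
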